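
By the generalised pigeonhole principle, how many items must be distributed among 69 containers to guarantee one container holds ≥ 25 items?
n = (25 − 1)·69 + 1 = 1657

By the generalised pigeonhole principle, to guarantee some box contains ≥ r objects we need more than (r − 1) · k objects total. Threshold: n = (r − 1) · k + 1. With r = 25 and k = 69: n = 24 · 69 + 1 = 1656 + 1 = 1657. For n = 1656 = 24 · 69, we can put exactly 24 objects in every box, avoiding 25 in any single one — so 1657 is tight.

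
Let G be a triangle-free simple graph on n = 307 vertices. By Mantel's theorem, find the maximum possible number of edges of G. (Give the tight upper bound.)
ex(307, K_3) = ⌊307^2/4⌋ = 23562

Mantel (1907): a triangle-free graph on n vertices has at most ⌊n^2/4⌋ edges, with equality for the complete bipartite graph K_{⌊n/2⌋, ⌈n/2⌉}. For n = 307: ⌊307^2/4⌋ = ⌊94249/4⌋ = 23562. The extremal graph is K_{153, 154}, which has 153·154 = 23562 edges.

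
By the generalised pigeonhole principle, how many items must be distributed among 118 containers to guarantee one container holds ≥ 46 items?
n = (46 − 1)·118 + 1 = 5311

By the generalised pigeonhole principle, to guarantee some box contains ≥ r objects we need more than (r − 1) · k objects total. Threshold: n = (r − 1) · k + 1. With r = 46 and k = 118: n = 45 · 118 + 1 = 5310 + 1 = 5311. For n = 5310 = 45 · 118, we can put exactly 45 objects in every box, avoiding 46 in any single one — so 5311 is tight.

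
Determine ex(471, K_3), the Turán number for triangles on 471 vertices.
ex(471, K_3) = ⌊471^2/4⌋ = 55460

Mantel (1907): a triangle-free graph on n vertices has at most ⌊n^2/4⌋ edges, with equality for the complete bipartite graph K_{⌊n/2⌋, ⌈n/2⌉}. For n = 471: ⌊471^2/4⌋ = ⌊221841/4⌋ = 55460. The extremal graph is K_{235, 236}, which has 235·236 = 55460 edges.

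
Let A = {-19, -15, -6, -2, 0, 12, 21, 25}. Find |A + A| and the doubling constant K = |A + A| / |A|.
K = |A + A| / |A| = 31/8

Enumerate A + A = {a + b : a, b ∈ A}. With |A| = 8, there are |A|^2 = 64 ordered sum pairs; collecting distinct values, A + A = {-38, -34, -30, -25, -21, -19, -17, -15, -12, -8, -7, -6, -4, -3, -2, 0, 2, 6, 10, 12, 15, 19, 21, 23, 24, 25, 33, 37, 42, 46, 50}, so |A + A| = 31. Thus K = 31/8. For comparison, the minimum possible |A + A| over all 8-element sets is 2·8 − 1 = 15 (so min K = 15/8), attained only by arithmetic progressions.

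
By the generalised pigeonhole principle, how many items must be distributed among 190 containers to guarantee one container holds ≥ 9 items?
n = (9 − 1)·190 + 1 = 1521

By the generalised pigeonhole principle, to guarantee some box contains ≥ r objects we need more than (r − 1) · k objects total. Threshold: n = (r − 1) · k + 1. With r = 9 and k = 190: n = 8 · 190 + 1 = 1520 + 1 = 1521. For n = 1520 = 8 · 190, we can put exactly 8 objects in every box, avoiding 9 in any single one — so 1521 is tight.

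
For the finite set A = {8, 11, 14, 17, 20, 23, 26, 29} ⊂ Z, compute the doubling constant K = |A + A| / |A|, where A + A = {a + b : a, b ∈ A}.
K = |A + A| / |A| = 15/8

Enumerate A + A = {a + b : a, b ∈ A}. With |A| = 8, there are |A|^2 = 64 ordered sum pairs; collecting distinct values, A + A = {16, 19, 22, 25, 28, 31, 34, 37, 40, 43, 46, 49, 52, 55, 58}, so |A + A| = 15. Thus K = 15/8. Here |A + A| = 2|A| − 1 = 15, the minimum possible — so K = 15/8 is minimal, which holds iff A is an arithmetic progression.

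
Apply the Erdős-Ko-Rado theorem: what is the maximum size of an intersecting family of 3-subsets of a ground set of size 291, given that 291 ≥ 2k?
max |F| = C(290, 2) = 41905

The Erdős-Ko-Rado theorem states: for n ≥ 2k, an intersecting family of k-subsets of an n-element set has size at most C(n − 1, k − 1), with equality for 'star' families {A ⊆ [n] : |A| = k, i ∈ A} (fix an element i). For n = 291, k = 3: C(290, 2) = 41905.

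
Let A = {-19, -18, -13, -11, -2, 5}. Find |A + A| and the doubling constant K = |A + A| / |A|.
K = |A + A| / |A| = 20/6 = 10/3

Enumerate A + A = {a + b : a, b ∈ A}. With |A| = 6, there are |A|^2 = 36 ordered sum pairs; collecting distinct values, A + A = {-38, -37, -36, -32, -31, -30, -29, -26, -24, -22, -21, -20, -15, -14, -13, -8, -6, -4, 3, 10}, so |A + A| = 20. Thus K = 20/6 = 10/3. For comparison, the minimum possible |A + A| over all 6-element sets is 2·6 − 1 = 11 (so min K = 11/6), attained only by arithmetic progressions.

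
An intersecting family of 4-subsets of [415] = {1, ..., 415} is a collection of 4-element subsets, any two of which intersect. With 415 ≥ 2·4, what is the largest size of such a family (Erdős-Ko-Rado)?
max |F| = C(414, 3) = 11740764

The Erdős-Ko-Rado theorem states: for n ≥ 2k, an intersecting family of k-subsets of an n-element set has size at most C(n − 1, k − 1), with equality for 'star' families {A ⊆ [n] : |A| = k, i ∈ A} (fix an element i). For n = 415, k = 4: C(414, 3) = 11740764.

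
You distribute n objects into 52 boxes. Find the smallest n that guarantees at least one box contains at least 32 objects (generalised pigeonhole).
n = (32 − 1)·52 + 1 = 1613

By the generalised pigeonhole principle, to guarantee some box contains ≥ r objects we need more than (r − 1) · k objects total. Threshold: n = (r − 1) · k + 1. With r = 32 and k = 52: n = 31 · 52 + 1 = 1612 + 1 = 1613. For n = 1612 = 31 · 52, we can put exactly 31 objects in every box, avoiding 32 in any single one — so 1613 is tight.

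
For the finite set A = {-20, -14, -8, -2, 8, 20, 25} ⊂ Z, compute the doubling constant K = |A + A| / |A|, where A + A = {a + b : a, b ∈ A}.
K = |A + A| / |A| = 23/7

Enumerate A + A = {a + b : a, b ∈ A}. With |A| = 7, there are |A|^2 = 49 ordered sum pairs; collecting distinct values, A + A = {-40, -34, -28, -22, -16, -12, -10, -6, -4, 0, 5, 6, 11, 12, 16, 17, 18, 23, 28, 33, 40, 45, 50}, so |A + A| = 23. Thus K = 23/7. For comparison, the minimum possible |A + A| over all 7-element sets is 2·7 − 1 = 13 (so min K = 13/7), attained only by arithmetic progressions.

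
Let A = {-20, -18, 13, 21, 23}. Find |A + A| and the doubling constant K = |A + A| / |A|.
K = |A + A| / |A| = 14/5

Enumerate A + A = {a + b : a, b ∈ A}. With |A| = 5, there are |A|^2 = 25 ordered sum pairs; collecting distinct values, A + A = {-40, -38, -36, -7, -5, 1, 3, 5, 26, 34, 36, 42, 44, 46}, so |A + A| = 14. Thus K = 14/5. For comparison, the minimum possible |A + A| over all 5-element sets is 2·5 − 1 = 9 (so min K = 9/5), attained only by arithmetic progressions.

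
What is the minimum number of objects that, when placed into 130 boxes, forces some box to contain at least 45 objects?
n = (45 − 1)·130 + 1 = 5721

By the generalised pigeonhole principle, to guarantee some box contains ≥ r objects we need more than (r − 1) · k objects total. Threshold: n = (r − 1) · k + 1. With r = 45 and k = 130: n = 44 · 130 + 1 = 5720 + 1 = 5721. For n = 5720 = 44 · 130, we can put exactly 44 objects in every box, avoiding 45 in any single one — so 5721 is tight.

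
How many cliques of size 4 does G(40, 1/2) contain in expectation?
E[# K_4] = C(40, 4) · (1/2)^C(4, 2) = 91390 / 2^6 = 45695/32 = 1427.96875

For each 4-subset S of vertices (there are C(40, 4) = 91390 such S), let X_S = 1 if S induces a K_4 (all C(4, 2) = 6 edges present). Then P(X_S = 1) = (1/2)^6 = 1/64. By linearity of expectation, E[# K_4] = C(40, 4) · (1/2)^6 = 91390 / 64 = 45695/32 = 1427.96875.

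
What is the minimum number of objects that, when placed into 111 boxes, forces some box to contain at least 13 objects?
n = (13 − 1)·111 + 1 = 1333

By the generalised pigeonhole principle, to guarantee some box contains ≥ r objects we need more than (r − 1) · k objects total. Threshold: n = (r − 1) · k + 1. With r = 13 and k = 111: n = 12 · 111 + 1 = 1332 + 1 = 1333. For n = 1332 = 12 · 111, we can put exactly 12 objects in every box, avoiding 13 in any single one — so 1333 is tight.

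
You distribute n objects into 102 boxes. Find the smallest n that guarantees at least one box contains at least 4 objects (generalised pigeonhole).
n = (4 − 1)·102 + 1 = 307

By the generalised pigeonhole principle, to guarantee some box contains ≥ r objects we need more than (r − 1) · k objects total. Threshold: n = (r − 1) · k + 1. With r = 4 and k = 102: n = 3 · 102 + 1 = 306 + 1 = 307. For n = 306 = 3 · 102, we can put exactly 3 objects in every box, avoiding 4 in any single one — so 307 is tight.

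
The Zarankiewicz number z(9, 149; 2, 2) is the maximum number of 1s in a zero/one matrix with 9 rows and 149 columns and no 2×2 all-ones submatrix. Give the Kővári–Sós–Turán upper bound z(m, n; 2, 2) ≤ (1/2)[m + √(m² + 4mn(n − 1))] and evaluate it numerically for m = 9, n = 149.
z(9, 149; 2, 2) ≤ (1/2)[9 + √(9² + 4·9·149·148)] = (1/2)[9 + √793953] = 450.0202

Kővári–Sós–Turán: let r_1, ..., r_9 be the row sums and z = Σ r_i the total number of 1s. Each pair of columns can share at most one row with both entries 1 (else a 2×2 all-ones block appears), so Σ_i C(r_i, 2) ≤ C(149, 2) = 11026. By convexity Σ_i C(r_i, 2) ≥ 9·C(z/9, 2) = z(z − 9)/(2·9), giving z² − 9z − 9·149·148 ≤ 0 and hence z ≤ (1/2)[9 + √(81 + 4·198468)] = (1/2)[9 + √793953] ≈ (1/2)(9 + 891.0404) = 450.0202.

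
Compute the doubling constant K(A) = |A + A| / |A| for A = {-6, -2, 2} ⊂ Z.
K = |A + A| / |A| = 5/3

Enumerate A + A = {a + b : a, b ∈ A}. With |A| = 3, there are |A|^2 = 9 ordered sum pairs; collecting distinct values, A + A = {-12, -8, -4, 0, 4}, so |A + A| = 5. Thus K = 5/3. Here |A + A| = 2|A| − 1 = 5, the minimum possible — so K = 5/3 is minimal, which holds iff A is an arithmetic progression.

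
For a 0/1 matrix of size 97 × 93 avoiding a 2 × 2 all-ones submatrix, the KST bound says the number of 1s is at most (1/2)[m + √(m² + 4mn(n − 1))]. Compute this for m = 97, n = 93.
z(97, 93; 2, 2) ≤ (1/2)[97 + √(97² + 4·97·93·92)] = (1/2)[97 + √3329137] = 960.7961

Kővári–Sós–Turán: let r_1, ..., r_97 be the row sums and z = Σ r_i the total number of 1s. Each pair of columns can share at most one row with both entries 1 (else a 2×2 all-ones block appears), so Σ_i C(r_i, 2) ≤ C(93, 2) = 4278. By convexity Σ_i C(r_i, 2) ≥ 97·C(z/97, 2) = z(z − 97)/(2·97), giving z² − 97z − 97·93·92 ≤ 0 and hence z ≤ (1/2)[97 + √(9409 + 4·829932)] = (1/2)[97 + √3329137] ≈ (1/2)(97 + 1824.5923) = 960.7961.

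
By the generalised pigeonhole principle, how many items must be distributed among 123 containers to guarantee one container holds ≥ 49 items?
n = (49 − 1)·123 + 1 = 5905

By the generalised pigeonhole principle, to guarantee some box contains ≥ r objects we need more than (r − 1) · k objects total. Threshold: n = (r − 1) · k + 1. With r = 49 and k = 123: n = 48 · 123 + 1 = 5904 + 1 = 5905. For n = 5904 = 48 · 123, we can put exactly 48 objects in every box, avoiding 49 in any single one — so 5905 is tight.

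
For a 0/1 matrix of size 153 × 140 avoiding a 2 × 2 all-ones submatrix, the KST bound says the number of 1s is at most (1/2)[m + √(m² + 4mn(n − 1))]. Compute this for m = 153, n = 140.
z(153, 140; 2, 2) ≤ (1/2)[153 + √(153² + 4·153·140·139)] = (1/2)[153 + √11932929] = 1803.7036

Kővári–Sós–Turán: let r_1, ..., r_153 be the row sums and z = Σ r_i the total number of 1s. Each pair of columns can share at most one row with both entries 1 (else a 2×2 all-ones block appears), so Σ_i C(r_i, 2) ≤ C(140, 2) = 9730. By convexity Σ_i C(r_i, 2) ≥ 153·C(z/153, 2) = z(z − 153)/(2·153), giving z² − 153z − 153·140·139 ≤ 0 and hence z ≤ (1/2)[153 + √(23409 + 4·2977380)] = (1/2)[153 + √11932929] ≈ (1/2)(153 + 3454.4072) = 1803.7036.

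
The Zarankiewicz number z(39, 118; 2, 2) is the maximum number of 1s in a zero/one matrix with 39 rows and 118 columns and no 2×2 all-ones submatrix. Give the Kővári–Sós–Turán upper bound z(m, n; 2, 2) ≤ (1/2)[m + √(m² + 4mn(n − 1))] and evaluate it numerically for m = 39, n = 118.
z(39, 118; 2, 2) ≤ (1/2)[39 + √(39² + 4·39·118·117)] = (1/2)[39 + √2155257] = 753.5397

Kővári–Sós–Turán: let r_1, ..., r_39 be the row sums and z = Σ r_i the total number of 1s. Each pair of columns can share at most one row with both entries 1 (else a 2×2 all-ones block appears), so Σ_i C(r_i, 2) ≤ C(118, 2) = 6903. By convexity Σ_i C(r_i, 2) ≥ 39·C(z/39, 2) = z(z − 39)/(2·39), giving z² − 39z − 39·118·117 ≤ 0 and hence z ≤ (1/2)[39 + √(1521 + 4·538434)] = (1/2)[39 + √2155257] ≈ (1/2)(39 + 1468.0794) = 753.5397.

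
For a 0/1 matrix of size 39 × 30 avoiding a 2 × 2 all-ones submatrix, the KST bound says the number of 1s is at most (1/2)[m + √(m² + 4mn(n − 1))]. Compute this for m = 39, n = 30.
z(39, 30; 2, 2) ≤ (1/2)[39 + √(39² + 4·39·30·29)] = (1/2)[39 + √137241] = 204.7303

Kővári–Sós–Turán: let r_1, ..., r_39 be the row sums and z = Σ r_i the total number of 1s. Each pair of columns can share at most one row with both entries 1 (else a 2×2 all-ones block appears), so Σ_i C(r_i, 2) ≤ C(30, 2) = 435. By convexity Σ_i C(r_i, 2) ≥ 39·C(z/39, 2) = z(z − 39)/(2·39), giving z² − 39z − 39·30·29 ≤ 0 and hence z ≤ (1/2)[39 + √(1521 + 4·33930)] = (1/2)[39 + √137241] ≈ (1/2)(39 + 370.4605) = 204.7303.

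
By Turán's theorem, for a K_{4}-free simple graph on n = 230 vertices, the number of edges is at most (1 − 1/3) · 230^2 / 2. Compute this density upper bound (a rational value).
Turán density bound = (2/3) · 230^2/2 = 52900/3 ≈ 17633.3333

Turán's theorem: ex(n, K_{r+1}) is achieved by the complete r-partite Turán graph T(n, r) with parts as balanced as possible, and is at most (1 − 1/r) · n^2/2. For r = 3, n = 230: the density bound is (2/3) · 52900/2 = 52900/3 ≈ 17633.3333. The integer-valued extremum is e(T(230, 3)) = 17633, which is strictly less than the density bound 52900/3 since 3 ∤ 230 (the parts of T(230, 3) cannot all be equal).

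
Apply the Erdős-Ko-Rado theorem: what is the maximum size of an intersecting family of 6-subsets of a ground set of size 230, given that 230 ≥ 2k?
max |F| = C(229, 5) = 5022337545

Erdős-Ko-Rado (1961): when n ≥ 2k, max |F| = C(n−1, k−1). The bound is attained by the star {A : i ∈ A} for any fixed i ∈ [n]. Here C(230−1, 6−1) = C(229, 5) = 5022337545.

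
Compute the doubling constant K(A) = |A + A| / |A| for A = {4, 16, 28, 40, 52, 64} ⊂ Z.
K = |A + A| / |A| = 11/6

Enumerate A + A = {a + b : a, b ∈ A}. With |A| = 6, there are |A|^2 = 36 ordered sum pairs; collecting distinct values, A + A = {8, 20, 32, 44, 56, 68, 80, 92, 104, 116, 128}, so |A + A| = 11. Thus K = 11/6. Here |A + A| = 2|A| − 1 = 11, the minimum possible — so K = 11/6 is minimal, which holds iff A is an arithmetic progression.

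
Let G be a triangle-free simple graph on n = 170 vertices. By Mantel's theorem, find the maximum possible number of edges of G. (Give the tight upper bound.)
ex(170, K_3) = ⌊170^2/4⌋ = 7225

Mantel (1907): a triangle-free graph on n vertices has at most ⌊n^2/4⌋ edges, with equality for the complete bipartite graph K_{⌊n/2⌋, ⌈n/2⌉}. For n = 170: ⌊170^2/4⌋ = ⌊28900/4⌋ = 7225. The extremal graph is K_{85, 85}, which has 85·85 = 7225 edges.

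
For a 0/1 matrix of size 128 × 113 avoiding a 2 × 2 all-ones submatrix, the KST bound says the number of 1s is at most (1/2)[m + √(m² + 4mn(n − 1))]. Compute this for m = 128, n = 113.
z(128, 113; 2, 2) ≤ (1/2)[128 + √(128² + 4·128·113·112)] = (1/2)[128 + √6496256] = 1338.3877

Kővári–Sós–Turán: let r_1, ..., r_128 be the row sums and z = Σ r_i the total number of 1s. Each pair of columns can share at most one row with both entries 1 (else a 2×2 all-ones block appears), so Σ_i C(r_i, 2) ≤ C(113, 2) = 6328. By convexity Σ_i C(r_i, 2) ≥ 128·C(z/128, 2) = z(z − 128)/(2·128), giving z² − 128z − 128·113·112 ≤ 0 and hence z ≤ (1/2)[128 + √(16384 + 4·1619968)] = (1/2)[128 + √6496256] ≈ (1/2)(128 + 2548.7754) = 1338.3877.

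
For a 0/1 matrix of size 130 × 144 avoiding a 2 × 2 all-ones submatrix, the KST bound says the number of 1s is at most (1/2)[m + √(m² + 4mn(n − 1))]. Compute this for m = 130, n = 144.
z(130, 144; 2, 2) ≤ (1/2)[130 + √(130² + 4·130·144·143)] = (1/2)[130 + √10724740] = 1702.4324

Kővári–Sós–Turán: let r_1, ..., r_130 be the row sums and z = Σ r_i the total number of 1s. Each pair of columns can share at most one row with both entries 1 (else a 2×2 all-ones block appears), so Σ_i C(r_i, 2) ≤ C(144, 2) = 10296. By convexity Σ_i C(r_i, 2) ≥ 130·C(z/130, 2) = z(z − 130)/(2·130), giving z² − 130z − 130·144·143 ≤ 0 and hence z ≤ (1/2)[130 + √(16900 + 4·2676960)] = (1/2)[130 + √10724740] ≈ (1/2)(130 + 3274.8649) = 1702.4324.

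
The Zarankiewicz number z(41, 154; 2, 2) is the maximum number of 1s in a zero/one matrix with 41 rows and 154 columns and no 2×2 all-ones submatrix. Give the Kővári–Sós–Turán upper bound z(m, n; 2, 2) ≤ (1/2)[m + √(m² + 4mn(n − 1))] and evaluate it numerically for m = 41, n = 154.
z(41, 154; 2, 2) ≤ (1/2)[41 + √(41² + 4·41·154·153)] = (1/2)[41 + √3865849] = 1003.5881

Kővári–Sós–Turán: let r_1, ..., r_41 be the row sums and z = Σ r_i the total number of 1s. Each pair of columns can share at most one row with both entries 1 (else a 2×2 all-ones block appears), so Σ_i C(r_i, 2) ≤ C(154, 2) = 11781. By convexity Σ_i C(r_i, 2) ≥ 41·C(z/41, 2) = z(z − 41)/(2·41), giving z² − 41z − 41·154·153 ≤ 0 and hence z ≤ (1/2)[41 + √(1681 + 4·966042)] = (1/2)[41 + √3865849] ≈ (1/2)(41 + 1966.1762) = 1003.5881.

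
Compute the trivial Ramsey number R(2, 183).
R(2, 183) = 183

R(2, k) = k for all k ≥ 2: in a 2-colouring of K_k, either some edge is red (a red K_2) or all edges are blue (a blue K_k). And K_{182} coloured all-blue has no blue K_183, so R(2, 183) > 182. Hence R(2, 183) = 183.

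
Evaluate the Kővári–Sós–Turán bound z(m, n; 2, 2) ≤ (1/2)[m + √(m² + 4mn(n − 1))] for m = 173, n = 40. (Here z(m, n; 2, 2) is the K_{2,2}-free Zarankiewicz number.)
z(173, 40; 2, 2) ≤ (1/2)[173 + √(173² + 4·173·40·39)] = (1/2)[173 + √1109449] = 613.1519

Kővári–Sós–Turán: let r_1, ..., r_173 be the row sums and z = Σ r_i the total number of 1s. Each pair of columns can share at most one row with both entries 1 (else a 2×2 all-ones block appears), so Σ_i C(r_i, 2) ≤ C(40, 2) = 780. By convexity Σ_i C(r_i, 2) ≥ 173·C(z/173, 2) = z(z − 173)/(2·173), giving z² − 173z − 173·40·39 ≤ 0 and hence z ≤ (1/2)[173 + √(29929 + 4·269880)] = (1/2)[173 + √1109449] ≈ (1/2)(173 + 1053.3038) = 613.1519.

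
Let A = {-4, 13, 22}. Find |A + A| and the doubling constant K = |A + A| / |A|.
K = |A + A| / |A| = 6/3 = 2

Enumerate A + A = {a + b : a, b ∈ A}. With |A| = 3, there are |A|^2 = 9 ordered sum pairs; collecting distinct values, A + A = {-8, 9, 18, 26, 35, 44}, so |A + A| = 6. Thus K = 6/3 = 2. For comparison, the minimum possible |A + A| over all 3-element sets is 2·3 − 1 = 5 (so min K = 5/3), attained only by arithmetic progressions.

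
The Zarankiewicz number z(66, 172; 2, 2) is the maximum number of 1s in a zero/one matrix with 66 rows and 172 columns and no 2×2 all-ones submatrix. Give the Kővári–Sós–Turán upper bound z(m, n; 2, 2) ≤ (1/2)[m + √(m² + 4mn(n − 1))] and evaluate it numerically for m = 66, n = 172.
z(66, 172; 2, 2) ≤ (1/2)[66 + √(66² + 4·66·172·171)] = (1/2)[66 + √7769124] = 1426.6574

Kővári–Sós–Turán: let r_1, ..., r_66 be the row sums and z = Σ r_i the total number of 1s. Each pair of columns can share at most one row with both entries 1 (else a 2×2 all-ones block appears), so Σ_i C(r_i, 2) ≤ C(172, 2) = 14706. By convexity Σ_i C(r_i, 2) ≥ 66·C(z/66, 2) = z(z − 66)/(2·66), giving z² − 66z − 66·172·171 ≤ 0 and hence z ≤ (1/2)[66 + √(4356 + 4·1941192)] = (1/2)[66 + √7769124] ≈ (1/2)(66 + 2787.3148) = 1426.6574.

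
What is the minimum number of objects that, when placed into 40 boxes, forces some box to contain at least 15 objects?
n = (15 − 1)·40 + 1 = 561

By the generalised pigeonhole principle, to guarantee some box contains ≥ r objects we need more than (r − 1) · k objects total. Threshold: n = (r − 1) · k + 1. With r = 15 and k = 40: n = 14 · 40 + 1 = 560 + 1 = 561. For n = 560 = 14 · 40, we can put exactly 14 objects in every box, avoiding 15 in any single one — so 561 is tight.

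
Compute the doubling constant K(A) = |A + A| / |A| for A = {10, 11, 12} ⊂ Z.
K = |A + A| / |A| = 5/3

Enumerate A + A = {a + b : a, b ∈ A}. With |A| = 3, there are |A|^2 = 9 ordered sum pairs; collecting distinct values, A + A = {20, 21, 22, 23, 24}, so |A + A| = 5. Thus K = 5/3. Here |A + A| = 2|A| − 1 = 5, the minimum possible — so K = 5/3 is minimal, which holds iff A is an arithmetic progression.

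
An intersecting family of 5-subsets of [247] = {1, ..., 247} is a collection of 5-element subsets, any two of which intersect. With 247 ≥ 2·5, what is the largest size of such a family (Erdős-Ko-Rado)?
max |F| = C(246, 4) = 148897035

The Erdős-Ko-Rado theorem states: for n ≥ 2k, an intersecting family of k-subsets of an n-element set has size at most C(n − 1, k − 1), with equality for 'star' families {A ⊆ [n] : |A| = k, i ∈ A} (fix an element i). For n = 247, k = 5: C(246, 4) = 148897035.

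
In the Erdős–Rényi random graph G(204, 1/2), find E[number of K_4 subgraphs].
E[# K_4] = C(204, 4) · (1/2)^C(4, 2) = 70058751 / 2^6 = 1094667.984375

For each 4-subset S of vertices (there are C(204, 4) = 70058751 such S), let X_S = 1 if S induces a K_4 (all C(4, 2) = 6 edges present). Then P(X_S = 1) = (1/2)^6 = 1/64. By linearity of expectation, E[# K_4] = C(204, 4) · (1/2)^6 = 70058751 / 64 = 1094667.984375.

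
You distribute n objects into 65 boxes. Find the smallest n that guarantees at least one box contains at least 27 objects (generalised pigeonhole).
n = (27 − 1)·65 + 1 = 1691

By the generalised pigeonhole principle, to guarantee some box contains ≥ r objects we need more than (r − 1) · k objects total. Threshold: n = (r − 1) · k + 1. With r = 27 and k = 65: n = 26 · 65 + 1 = 1690 + 1 = 1691. For n = 1690 = 26 · 65, we can put exactly 26 objects in every box, avoiding 27 in any single one — so 1691 is tight.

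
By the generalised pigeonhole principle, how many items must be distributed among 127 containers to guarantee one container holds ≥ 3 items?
n = (3 − 1)·127 + 1 = 255

By the generalised pigeonhole principle, to guarantee some box contains ≥ r objects we need more than (r − 1) · k objects total. Threshold: n = (r − 1) · k + 1. With r = 3 and k = 127: n = 2 · 127 + 1 = 254 + 1 = 255. For n = 254 = 2 · 127, we can put exactly 2 objects in every box, avoiding 3 in any single one — so 255 is tight.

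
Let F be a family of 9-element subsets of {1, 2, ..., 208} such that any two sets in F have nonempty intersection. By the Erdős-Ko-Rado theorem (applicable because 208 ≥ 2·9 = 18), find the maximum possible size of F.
max |F| = C(207, 8) = 72907890277275

Erdős-Ko-Rado (1961): when n ≥ 2k, max |F| = C(n−1, k−1). The bound is attained by the star {A : i ∈ A} for any fixed i ∈ [n]. Here C(208−1, 9−1) = C(207, 8) = 72907890277275.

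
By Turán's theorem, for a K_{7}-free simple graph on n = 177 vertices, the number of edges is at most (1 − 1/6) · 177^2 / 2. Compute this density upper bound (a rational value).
Turán density bound = (5/6) · 177^2/2 = 52215/4 ≈ 13053.75

Turán's theorem: ex(n, K_{r+1}) is achieved by the complete r-partite Turán graph T(n, r) with parts as balanced as possible, and is at most (1 − 1/r) · n^2/2. For r = 6, n = 177: the density bound is (5/6) · 31329/2 = 52215/4 ≈ 13053.75. The integer-valued extremum is e(T(177, 6)) = 13053, which is strictly less than the density bound 52215/4 since 6 ∤ 177 (the parts of T(177, 6) cannot all be equal).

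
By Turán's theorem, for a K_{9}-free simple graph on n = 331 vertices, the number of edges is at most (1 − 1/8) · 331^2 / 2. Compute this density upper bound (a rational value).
Turán density bound = (7/8) · 331^2/2 = 766927/16 ≈ 47932.9375

Turán's theorem: ex(n, K_{r+1}) is achieved by the complete r-partite Turán graph T(n, r) with parts as balanced as possible, and is at most (1 − 1/r) · n^2/2. For r = 8, n = 331: the density bound is (7/8) · 109561/2 = 766927/16 ≈ 47932.9375. The integer-valued extremum is e(T(331, 8)) = 47932, which is strictly less than the density bound 766927/16 since 8 ∤ 331 (the parts of T(331, 8) cannot all be equal).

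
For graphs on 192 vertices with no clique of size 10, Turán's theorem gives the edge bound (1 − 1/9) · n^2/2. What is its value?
Turán density bound = (8/9) · 192^2/2 = 16384

Turán's theorem: ex(n, K_{r+1}) is achieved by the complete r-partite Turán graph T(n, r) with parts as balanced as possible, and is at most (1 − 1/r) · n^2/2. For r = 9, n = 192: the density bound is (8/9) · 36864/2 = 16384. The integer-valued extremum is e(T(192, 9)) = 16383, which is strictly less than the density bound 16384 since 9 ∤ 192 (the parts of T(192, 9) cannot all be equal).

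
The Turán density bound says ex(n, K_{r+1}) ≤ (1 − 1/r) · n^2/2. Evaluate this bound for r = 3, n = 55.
Turán density bound = (2/3) · 55^2/2 = 3025/3 ≈ 1008.3333

Turán's theorem: ex(n, K_{r+1}) is achieved by the complete r-partite Turán graph T(n, r) with parts as balanced as possible, and is at most (1 − 1/r) · n^2/2. For r = 3, n = 55: the density bound is (2/3) · 3025/2 = 3025/3 ≈ 1008.3333. The integer-valued extremum is e(T(55, 3)) = 1008, which is strictly less than the density bound 3025/3 since 3 ∤ 55 (the parts of T(55, 3) cannot all be equal).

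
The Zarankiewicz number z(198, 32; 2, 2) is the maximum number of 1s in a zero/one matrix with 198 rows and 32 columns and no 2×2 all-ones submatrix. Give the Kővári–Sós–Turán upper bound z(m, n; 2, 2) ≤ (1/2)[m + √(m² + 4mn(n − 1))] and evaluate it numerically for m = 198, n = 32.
z(198, 32; 2, 2) ≤ (1/2)[198 + √(198² + 4·198·32·31)] = (1/2)[198 + √824868] = 553.1112

Kővári–Sós–Turán: let r_1, ..., r_198 be the row sums and z = Σ r_i the total number of 1s. Each pair of columns can share at most one row with both entries 1 (else a 2×2 all-ones block appears), so Σ_i C(r_i, 2) ≤ C(32, 2) = 496. By convexity Σ_i C(r_i, 2) ≥ 198·C(z/198, 2) = z(z − 198)/(2·198), giving z² − 198z − 198·32·31 ≤ 0 and hence z ≤ (1/2)[198 + √(39204 + 4·196416)] = (1/2)[198 + √824868] ≈ (1/2)(198 + 908.2224) = 553.1112.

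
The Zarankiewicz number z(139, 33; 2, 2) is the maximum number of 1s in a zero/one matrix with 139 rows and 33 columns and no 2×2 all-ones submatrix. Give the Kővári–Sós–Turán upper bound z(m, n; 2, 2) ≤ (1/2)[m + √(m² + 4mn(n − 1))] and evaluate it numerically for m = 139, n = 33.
z(139, 33; 2, 2) ≤ (1/2)[139 + √(139² + 4·139·33·32)] = (1/2)[139 + √606457] = 458.8767

Kővári–Sós–Turán: let r_1, ..., r_139 be the row sums and z = Σ r_i the total number of 1s. Each pair of columns can share at most one row with both entries 1 (else a 2×2 all-ones block appears), so Σ_i C(r_i, 2) ≤ C(33, 2) = 528. By convexity Σ_i C(r_i, 2) ≥ 139·C(z/139, 2) = z(z − 139)/(2·139), giving z² − 139z − 139·33·32 ≤ 0 and hence z ≤ (1/2)[139 + √(19321 + 4·146784)] = (1/2)[139 + √606457] ≈ (1/2)(139 + 778.7535) = 458.8767.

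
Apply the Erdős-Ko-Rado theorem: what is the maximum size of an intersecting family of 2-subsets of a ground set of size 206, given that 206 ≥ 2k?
max |F| = C(205, 1) = 205

The Erdős-Ko-Rado theorem states: for n ≥ 2k, an intersecting family of k-subsets of an n-element set has size at most C(n − 1, k − 1), with equality for 'star' families {A ⊆ [n] : |A| = k, i ∈ A} (fix an element i). For n = 206, k = 2: C(205, 1) = 205.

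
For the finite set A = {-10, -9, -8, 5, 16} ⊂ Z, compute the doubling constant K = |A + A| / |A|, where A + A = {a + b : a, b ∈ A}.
K = |A + A| / |A| = 14/5

Enumerate A + A = {a + b : a, b ∈ A}. With |A| = 5, there are |A|^2 = 25 ordered sum pairs; collecting distinct values, A + A = {-20, -19, -18, -17, -16, -5, -4, -3, 6, 7, 8, 10, 21, 32}, so |A + A| = 14. Thus K = 14/5. For comparison, the minimum possible |A + A| over all 5-element sets is 2·5 − 1 = 9 (so min K = 9/5), attained only by arithmetic progressions.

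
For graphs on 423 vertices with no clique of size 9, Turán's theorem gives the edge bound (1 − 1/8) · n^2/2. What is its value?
Turán density bound = (7/8) · 423^2/2 = 1252503/16 ≈ 78281.4375

Turán's theorem: ex(n, K_{r+1}) is achieved by the complete r-partite Turán graph T(n, r) with parts as balanced as possible, and is at most (1 − 1/r) · n^2/2. For r = 8, n = 423: the density bound is (7/8) · 178929/2 = 1252503/16 ≈ 78281.4375. The integer-valued extremum is e(T(423, 8)) = 78281, which is strictly less than the density bound 1252503/16 since 8 ∤ 423 (the parts of T(423, 8) cannot all be equal).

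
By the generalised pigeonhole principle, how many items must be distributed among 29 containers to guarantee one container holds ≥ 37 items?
n = (37 − 1)·29 + 1 = 1045

By the generalised pigeonhole principle, to guarantee some box contains ≥ r objects we need more than (r − 1) · k objects total. Threshold: n = (r − 1) · k + 1. With r = 37 and k = 29: n = 36 · 29 + 1 = 1044 + 1 = 1045. For n = 1044 = 36 · 29, we can put exactly 36 objects in every box, avoiding 37 in any single one — so 1045 is tight.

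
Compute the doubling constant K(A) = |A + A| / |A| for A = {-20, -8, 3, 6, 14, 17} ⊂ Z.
K = |A + A| / |A| = 18/6 = 3

Enumerate A + A = {a + b : a, b ∈ A}. With |A| = 6, there are |A|^2 = 36 ordered sum pairs; collecting distinct values, A + A = {-40, -28, -17, -16, -14, -6, -5, -3, -2, 6, 9, 12, 17, 20, 23, 28, 31, 34}, so |A + A| = 18. Thus K = 18/6 = 3. For comparison, the minimum possible |A + A| over all 6-element sets is 2·6 − 1 = 11 (so min K = 11/6), attained only by arithmetic progressions.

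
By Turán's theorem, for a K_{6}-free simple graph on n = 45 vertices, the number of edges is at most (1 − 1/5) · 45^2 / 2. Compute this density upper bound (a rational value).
Turán density bound = (4/5) · 45^2/2 = 810

Turán's theorem: ex(n, K_{r+1}) is achieved by the complete r-partite Turán graph T(n, r) with parts as balanced as possible, and is at most (1 − 1/r) · n^2/2. For r = 5, n = 45: the density bound is (4/5) · 2025/2 = 810. Since 5 ∣ 45, the Turán graph T(45, 5) has parts of equal size 9, and its edge count e(T(45, 5)) = 810 attains the density bound exactly.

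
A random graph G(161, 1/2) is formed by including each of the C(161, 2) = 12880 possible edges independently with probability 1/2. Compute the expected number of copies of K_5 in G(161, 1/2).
E[# K_5] = C(161, 5) · (1/2)^C(5, 2) = 846678392 / 2^10 = 105834799/128 = 826834.3671875

For each 5-subset S of vertices (there are C(161, 5) = 846678392 such S), let X_S = 1 if S induces a K_5 (all C(5, 2) = 10 edges present). Then P(X_S = 1) = (1/2)^10 = 1/1024. By linearity of expectation, E[# K_5] = C(161, 5) · (1/2)^10 = 846678392 / 1024 = 105834799/128 = 826834.3671875.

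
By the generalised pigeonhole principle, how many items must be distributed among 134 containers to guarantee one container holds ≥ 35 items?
n = (35 − 1)·134 + 1 = 4557

By the generalised pigeonhole principle, to guarantee some box contains ≥ r objects we need more than (r − 1) · k objects total. Threshold: n = (r − 1) · k + 1. With r = 35 and k = 134: n = 34 · 134 + 1 = 4556 + 1 = 4557. For n = 4556 = 34 · 134, we can put exactly 34 objects in every box, avoiding 35 in any single one — so 4557 is tight.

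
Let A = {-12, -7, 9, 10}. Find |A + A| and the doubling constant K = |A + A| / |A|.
K = |A + A| / |A| = 10/4 = 5/2

Enumerate A + A = {a + b : a, b ∈ A}. With |A| = 4, there are |A|^2 = 16 ordered sum pairs; collecting distinct values, A + A = {-24, -19, -14, -3, -2, 2, 3, 18, 19, 20}, so |A + A| = 10. Thus K = 10/4 = 5/2. For comparison, the minimum possible |A + A| over all 4-element sets is 2·4 − 1 = 7 (so min K = 7/4), attained only by arithmetic progressions.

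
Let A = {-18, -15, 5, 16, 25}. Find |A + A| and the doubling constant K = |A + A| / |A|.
K = |A + A| / |A| = 14/5

Enumerate A + A = {a + b : a, b ∈ A}. With |A| = 5, there are |A|^2 = 25 ordered sum pairs; collecting distinct values, A + A = {-36, -33, -30, -13, -10, -2, 1, 7, 10, 21, 30, 32, 41, 50}, so |A + A| = 14. Thus K = 14/5. For comparison, the minimum possible |A + A| over all 5-element sets is 2·5 − 1 = 9 (so min K = 9/5), attained only by arithmetic progressions.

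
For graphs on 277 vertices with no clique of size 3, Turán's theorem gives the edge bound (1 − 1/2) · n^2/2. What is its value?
Turán density bound = (1/2) · 277^2/2 = 76729/4 ≈ 19182.25

Turán's theorem: ex(n, K_{r+1}) is achieved by the complete r-partite Turán graph T(n, r) with parts as balanced as possible, and is at most (1 − 1/r) · n^2/2. For r = 2, n = 277: the density bound is (1/2) · 76729/2 = 76729/4 ≈ 19182.25. The integer-valued extremum is e(T(277, 2)) = 19182, which is strictly less than the density bound 76729/4 since 2 ∤ 277 (the parts of T(277, 2) cannot all be equal).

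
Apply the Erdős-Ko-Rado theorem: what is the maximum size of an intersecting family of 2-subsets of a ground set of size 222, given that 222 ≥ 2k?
max |F| = C(221, 1) = 221

Erdős-Ko-Rado (1961): when n ≥ 2k, max |F| = C(n−1, k−1). The bound is attained by the star {A : i ∈ A} for any fixed i ∈ [n]. Here C(222−1, 2−1) = C(221, 1) = 221.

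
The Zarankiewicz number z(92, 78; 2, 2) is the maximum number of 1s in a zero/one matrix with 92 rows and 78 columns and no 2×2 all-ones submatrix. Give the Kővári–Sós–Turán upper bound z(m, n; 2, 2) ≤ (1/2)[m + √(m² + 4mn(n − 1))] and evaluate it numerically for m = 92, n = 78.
z(92, 78; 2, 2) ≤ (1/2)[92 + √(92² + 4·92·78·77)] = (1/2)[92 + √2218672] = 790.7604

Kővári–Sós–Turán: let r_1, ..., r_92 be the row sums and z = Σ r_i the total number of 1s. Each pair of columns can share at most one row with both entries 1 (else a 2×2 all-ones block appears), so Σ_i C(r_i, 2) ≤ C(78, 2) = 3003. By convexity Σ_i C(r_i, 2) ≥ 92·C(z/92, 2) = z(z − 92)/(2·92), giving z² − 92z − 92·78·77 ≤ 0 and hence z ≤ (1/2)[92 + √(8464 + 4·552552)] = (1/2)[92 + √2218672] ≈ (1/2)(92 + 1489.5207) = 790.7604.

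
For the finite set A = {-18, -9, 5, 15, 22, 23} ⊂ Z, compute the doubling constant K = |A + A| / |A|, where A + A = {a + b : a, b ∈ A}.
K = |A + A| / |A| = 21/6 = 7/2

Enumerate A + A = {a + b : a, b ∈ A}. With |A| = 6, there are |A|^2 = 36 ordered sum pairs; collecting distinct values, A + A = {-36, -27, -18, -13, -4, -3, 4, 5, 6, 10, 13, 14, 20, 27, 28, 30, 37, 38, 44, 45, 46}, so |A + A| = 21. Thus K = 21/6 = 7/2. For comparison, the minimum possible |A + A| over all 6-element sets is 2·6 − 1 = 11 (so min K = 11/6), attained only by arithmetic progressions.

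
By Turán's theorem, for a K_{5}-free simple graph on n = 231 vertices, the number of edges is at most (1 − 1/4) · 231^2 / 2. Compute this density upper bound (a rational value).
Turán density bound = (3/4) · 231^2/2 = 160083/8 ≈ 20010.375

Turán's theorem: ex(n, K_{r+1}) is achieved by the complete r-partite Turán graph T(n, r) with parts as balanced as possible, and is at most (1 − 1/r) · n^2/2. For r = 4, n = 231: the density bound is (3/4) · 53361/2 = 160083/8 ≈ 20010.375. The integer-valued extremum is e(T(231, 4)) = 20010, which is strictly less than the density bound 160083/8 since 4 ∤ 231 (the parts of T(231, 4) cannot all be equal).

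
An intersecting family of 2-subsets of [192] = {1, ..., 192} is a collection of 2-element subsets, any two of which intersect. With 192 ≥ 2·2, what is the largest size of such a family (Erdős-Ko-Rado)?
max |F| = C(191, 1) = 191

Erdős-Ko-Rado (1961): when n ≥ 2k, max |F| = C(n−1, k−1). The bound is attained by the star {A : i ∈ A} for any fixed i ∈ [n]. Here C(192−1, 2−1) = C(191, 1) = 191.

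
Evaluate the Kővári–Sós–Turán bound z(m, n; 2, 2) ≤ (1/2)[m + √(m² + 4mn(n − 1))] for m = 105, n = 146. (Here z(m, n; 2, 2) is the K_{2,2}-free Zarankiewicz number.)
z(105, 146; 2, 2) ≤ (1/2)[105 + √(105² + 4·105·146·145)] = (1/2)[105 + √8902425] = 1544.3466

Kővári–Sós–Turán: let r_1, ..., r_105 be the row sums and z = Σ r_i the total number of 1s. Each pair of columns can share at most one row with both entries 1 (else a 2×2 all-ones block appears), so Σ_i C(r_i, 2) ≤ C(146, 2) = 10585. By convexity Σ_i C(r_i, 2) ≥ 105·C(z/105, 2) = z(z − 105)/(2·105), giving z² − 105z − 105·146·145 ≤ 0 and hence z ≤ (1/2)[105 + √(11025 + 4·2222850)] = (1/2)[105 + √8902425] ≈ (1/2)(105 + 2983.6932) = 1544.3466.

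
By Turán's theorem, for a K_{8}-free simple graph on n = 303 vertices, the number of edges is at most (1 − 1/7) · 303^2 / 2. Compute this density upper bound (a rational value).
Turán density bound = (6/7) · 303^2/2 = 275427/7 ≈ 39346.7143

Turán's theorem: ex(n, K_{r+1}) is achieved by the complete r-partite Turán graph T(n, r) with parts as balanced as possible, and is at most (1 − 1/r) · n^2/2. For r = 7, n = 303: the density bound is (6/7) · 91809/2 = 275427/7 ≈ 39346.7143. The integer-valued extremum is e(T(303, 7)) = 39346, which is strictly less than the density bound 275427/7 since 7 ∤ 303 (the parts of T(303, 7) cannot all be equal).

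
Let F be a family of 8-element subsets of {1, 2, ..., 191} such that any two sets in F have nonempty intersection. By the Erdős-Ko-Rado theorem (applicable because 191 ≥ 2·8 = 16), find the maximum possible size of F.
max |F| = C(190, 7) = 1585940245560

The Erdős-Ko-Rado theorem states: for n ≥ 2k, an intersecting family of k-subsets of an n-element set has size at most C(n − 1, k − 1), with equality for 'star' families {A ⊆ [n] : |A| = k, i ∈ A} (fix an element i). For n = 191, k = 8: C(190, 7) = 1585940245560.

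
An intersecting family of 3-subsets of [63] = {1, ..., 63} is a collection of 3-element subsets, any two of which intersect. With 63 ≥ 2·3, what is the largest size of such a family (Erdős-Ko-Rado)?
max |F| = C(62, 2) = 1891

The Erdős-Ko-Rado theorem states: for n ≥ 2k, an intersecting family of k-subsets of an n-element set has size at most C(n − 1, k − 1), with equality for 'star' families {A ⊆ [n] : |A| = k, i ∈ A} (fix an element i). For n = 63, k = 3: C(62, 2) = 1891.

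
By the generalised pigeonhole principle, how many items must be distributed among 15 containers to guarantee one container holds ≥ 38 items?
n = (38 − 1)·15 + 1 = 556

By the generalised pigeonhole principle, to guarantee some box contains ≥ r objects we need more than (r − 1) · k objects total. Threshold: n = (r − 1) · k + 1. With r = 38 and k = 15: n = 37 · 15 + 1 = 555 + 1 = 556. For n = 555 = 37 · 15, we can put exactly 37 objects in every box, avoiding 38 in any single one — so 556 is tight.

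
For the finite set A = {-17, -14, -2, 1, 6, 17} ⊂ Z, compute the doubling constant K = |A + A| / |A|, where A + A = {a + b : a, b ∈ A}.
K = |A + A| / |A| = 20/6 = 10/3

Enumerate A + A = {a + b : a, b ∈ A}. With |A| = 6, there are |A|^2 = 36 ordered sum pairs; collecting distinct values, A + A = {-34, -31, -28, -19, -16, -13, -11, -8, -4, -1, 0, 2, 3, 4, 7, 12, 15, 18, 23, 34}, so |A + A| = 20. Thus K = 20/6 = 10/3. For comparison, the minimum possible |A + A| over all 6-element sets is 2·6 − 1 = 11 (so min K = 11/6), attained only by arithmetic progressions.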